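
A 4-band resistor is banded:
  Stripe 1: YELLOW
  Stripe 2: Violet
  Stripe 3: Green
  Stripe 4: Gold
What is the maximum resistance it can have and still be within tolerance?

4935000 Ω

Yellow → 4 (first significant figure)
Violet → 7 (second significant figure)
Green → ×10^5 multiplier
Gold → ±5% tolerance
47 × 100000 = 4700000 Ω
Maximum = 4700000 × (1 + 5/100) = 4935000 Ω.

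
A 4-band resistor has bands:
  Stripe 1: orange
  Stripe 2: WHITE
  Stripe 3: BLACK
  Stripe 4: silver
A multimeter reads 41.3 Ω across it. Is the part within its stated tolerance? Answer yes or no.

yes

Orange → 3 (first significant figure)
White → 9 (second significant figure)
Black → ×1 multiplier
Silver → ±10% tolerance
39 × 1 = 39 Ω
Allowed range: 35.1 Ω to 42.9 Ω.
41.3 Ω lies inside that range.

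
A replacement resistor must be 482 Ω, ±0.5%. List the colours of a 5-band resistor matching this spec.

yellow, grey, red, black, green

482 Ω = 482 × 10^0.
4 → yellow
8 → grey
2 → red
Multiplier 10^0 → black.
±0.5% tolerance → green.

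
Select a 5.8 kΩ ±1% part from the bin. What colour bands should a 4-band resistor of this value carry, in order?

green, grey, red, brown

5800 Ω = 58 × 10^2.
5 → green
8 → grey
Multiplier 10^2 → red.
±1% tolerance → brown.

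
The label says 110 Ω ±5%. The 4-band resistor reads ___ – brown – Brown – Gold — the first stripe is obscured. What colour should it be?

brown

110 Ω = 11 × 10^1.
The first band gives digit 1 of the significand, and 1 is brown.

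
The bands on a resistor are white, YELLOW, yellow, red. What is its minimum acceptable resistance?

921200 Ω

White → 9 (first significant figure)
Yellow → 4 (second significant figure)
Yellow → ×10^4 multiplier
Red → ±2% tolerance
94 × 10000 = 940000 Ω
Minimum = 940000 × (1 − 2/100) = 921200 Ω.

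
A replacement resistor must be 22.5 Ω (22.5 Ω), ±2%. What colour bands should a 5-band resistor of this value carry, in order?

22.5 Ω = 225 × 10^-1.
2 → red
2 → red
5 → green
Multiplier 10^-1 → gold.
±2% tolerance → red.

red, red, green, gold, red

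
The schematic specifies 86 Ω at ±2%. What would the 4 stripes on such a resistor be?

86 Ω = 86 × 10^0.
8 → grey
6 → blue
Multiplier 10^0 → black.
±2% tolerance → red.

grey, blue, black, red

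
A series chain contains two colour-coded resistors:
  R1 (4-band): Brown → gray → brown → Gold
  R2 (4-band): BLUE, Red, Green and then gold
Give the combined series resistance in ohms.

6200180 Ω

R1: brown, grey → 18; brown ×10 → 180 Ω.
R2: blue, red → 62; green ×10^5 → 6200000 Ω.
Series: 180 + 6200000 = 6200180 Ω.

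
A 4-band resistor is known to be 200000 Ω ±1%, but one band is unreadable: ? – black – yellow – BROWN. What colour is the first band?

200000 Ω = 20 × 10^4.
The first band gives digit 2 of the significand, and 2 is red.

red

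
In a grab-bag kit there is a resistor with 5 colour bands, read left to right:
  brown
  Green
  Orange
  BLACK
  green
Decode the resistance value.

Brown → 1 (first significant figure)
Green → 5 (second significant figure)
Orange → 3 (third significant figure)
Black → ×1 multiplier
153 × 1 = 153 Ω

153 Ω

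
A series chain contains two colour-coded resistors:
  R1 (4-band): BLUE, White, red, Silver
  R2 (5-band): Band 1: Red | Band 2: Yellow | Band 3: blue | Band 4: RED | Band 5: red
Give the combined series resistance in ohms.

R1: blue, white → 69; red ×10^2 → 6900 Ω.
R2: red, yellow, blue → 246; red ×10^2 → 24600 Ω.
Series: 6900 + 24600 = 31500 Ω.

31500 Ω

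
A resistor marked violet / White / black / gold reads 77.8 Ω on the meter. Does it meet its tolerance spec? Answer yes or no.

yes

Violet → 7 (first significant figure)
White → 9 (second significant figure)
Black → ×1 multiplier
Gold → ±5% tolerance
79 × 1 = 79 Ω
Allowed range: 75.05 Ω to 82.95 Ω.
77.8 Ω lies inside that range.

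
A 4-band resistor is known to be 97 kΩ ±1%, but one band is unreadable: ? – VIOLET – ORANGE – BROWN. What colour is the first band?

white

97000 Ω = 97 × 10^3.
The first band gives digit 9 of the significand, and 9 is white.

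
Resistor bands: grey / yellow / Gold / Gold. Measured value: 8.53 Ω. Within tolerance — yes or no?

yes

Grey → 8 (first significant figure)
Yellow → 4 (second significant figure)
Gold → ×0.1 multiplier
Gold → ±5% tolerance
84 × 0.1 = 8.4 Ω
Allowed range: 7.98 Ω to 8.82 Ω.
8.53 Ω lies inside that range.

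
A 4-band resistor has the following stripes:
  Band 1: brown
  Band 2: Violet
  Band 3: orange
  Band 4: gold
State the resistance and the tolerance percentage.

Brown → 1 (first significant figure)
Violet → 7 (second significant figure)
Orange → ×10^3 multiplier
Gold → ±5% tolerance
17 × 1000 = 17000 Ω

17000 Ω ±5%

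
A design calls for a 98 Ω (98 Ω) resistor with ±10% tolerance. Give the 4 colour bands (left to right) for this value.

white, grey, black, silver

98 Ω = 98 × 10^0.
9 → white
8 → grey
Multiplier 10^0 → black.
±10% tolerance → silver.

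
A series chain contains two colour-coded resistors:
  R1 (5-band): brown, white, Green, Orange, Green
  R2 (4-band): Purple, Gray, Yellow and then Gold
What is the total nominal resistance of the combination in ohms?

975000 Ω

R1: brown, white, green → 195; orange ×10^3 → 195000 Ω.
R2: violet, grey → 78; yellow ×10^4 → 780000 Ω.
Series: 195000 + 780000 = 975000 Ω.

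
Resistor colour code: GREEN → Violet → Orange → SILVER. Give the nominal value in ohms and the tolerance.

Green → 5 (first significant figure)
Violet → 7 (second significant figure)
Orange → ×10^3 multiplier
Silver → ±10% tolerance
57 × 1000 = 57000 Ω

57000 Ω ±10%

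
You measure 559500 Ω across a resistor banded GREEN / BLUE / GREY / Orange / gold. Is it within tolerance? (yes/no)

yes

Green → 5 (first significant figure)
Blue → 6 (second significant figure)
Grey → 8 (third significant figure)
Orange → ×10^3 multiplier
Gold → ±5% tolerance
568 × 1000 = 568000 Ω
Allowed range: 539600 Ω to 596400 Ω.
559500 Ω lies inside that range.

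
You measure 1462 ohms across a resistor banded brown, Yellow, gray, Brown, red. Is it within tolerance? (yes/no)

yes

Brown → 1 (first significant figure)
Yellow → 4 (second significant figure)
Grey → 8 (third significant figure)
Brown → ×10 multiplier
Red → ±2% tolerance
148 × 10 = 1480 Ω
Allowed range: 1450.4 Ω to 1509.6 Ω.
1462 ohms lies inside that range.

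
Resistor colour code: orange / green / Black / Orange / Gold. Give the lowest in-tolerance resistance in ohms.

Orange → 3 (first significant figure)
Green → 5 (second significant figure)
Black → 0 (third significant figure)
Orange → ×10^3 multiplier
Gold → ±5% tolerance
350 × 1000 = 350000 Ω
Lowest = 350000 × (1 − 5/100) = 332500 Ω.

332500 Ω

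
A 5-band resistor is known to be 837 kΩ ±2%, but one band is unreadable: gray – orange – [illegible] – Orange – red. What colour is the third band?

837000 Ω = 837 × 10^3.
The third band gives digit 7 of the significand, and 7 is violet.

violet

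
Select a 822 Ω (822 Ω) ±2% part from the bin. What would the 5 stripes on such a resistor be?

grey, red, red, black, red

822 Ω = 822 × 10^0.
8 → grey
2 → red
2 → red
Multiplier 10^0 → black.
±2% tolerance → red.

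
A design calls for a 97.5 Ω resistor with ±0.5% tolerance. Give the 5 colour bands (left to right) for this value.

white, violet, green, gold, green

97.5 Ω = 975 × 10^-1.
9 → white
7 → violet
5 → green
Multiplier 10^-1 → gold.
±0.5% tolerance → green.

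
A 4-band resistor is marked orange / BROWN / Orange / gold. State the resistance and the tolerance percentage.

Orange → 3 (first significant figure)
Brown → 1 (second significant figure)
Orange → ×10^3 multiplier
Gold → ±5% tolerance
31 × 1000 = 31000 Ω

31000 Ω ±5%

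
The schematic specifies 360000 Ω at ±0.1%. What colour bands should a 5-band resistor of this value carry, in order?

360000 Ω = 360 × 10^3.
3 → orange
6 → blue
0 → black
Multiplier 10^3 → orange.
±0.1% tolerance → violet.

orange, blue, black, orange, violet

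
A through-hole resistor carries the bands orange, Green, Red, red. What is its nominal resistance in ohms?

Orange → 3 (first significant figure)
Green → 5 (second significant figure)
Red → ×10^2 multiplier
35 × 100 = 3500 Ω

3500 Ω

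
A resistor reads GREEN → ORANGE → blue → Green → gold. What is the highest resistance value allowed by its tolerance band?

56280000 Ω

Green → 5 (first significant figure)
Orange → 3 (second significant figure)
Blue → 6 (third significant figure)
Green → ×10^5 multiplier
Gold → ±5% tolerance
536 × 100000 = 53600000 Ω
Highest = 53600000 × (1 + 5/100) = 56280000 Ω.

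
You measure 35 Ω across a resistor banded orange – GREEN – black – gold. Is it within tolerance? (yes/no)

yes

Orange → 3 (first significant figure)
Green → 5 (second significant figure)
Black → ×1 multiplier
Gold → ±5% tolerance
35 × 1 = 35 Ω
Allowed range: 33.25 Ω to 36.75 Ω.
35 Ω lies inside that range.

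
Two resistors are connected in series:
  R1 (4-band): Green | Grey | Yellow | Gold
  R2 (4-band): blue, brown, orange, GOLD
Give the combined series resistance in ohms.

641000 Ω

R1: green, grey → 58; yellow ×10^4 → 580000 Ω.
R2: blue, brown → 61; orange ×10^3 → 61000 Ω.
Series: 580000 + 61000 = 641000 Ω.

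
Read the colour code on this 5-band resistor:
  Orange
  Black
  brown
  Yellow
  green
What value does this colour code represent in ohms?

Orange → 3 (first significant figure)
Black → 0 (second significant figure)
Brown → 1 (third significant figure)
Yellow → ×10^4 multiplier
301 × 10000 = 3010000 Ω

3010000 Ω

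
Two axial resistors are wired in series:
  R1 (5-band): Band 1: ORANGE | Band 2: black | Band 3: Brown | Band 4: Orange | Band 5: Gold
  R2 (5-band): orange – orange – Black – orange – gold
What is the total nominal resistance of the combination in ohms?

R1: orange, black, brown → 301; orange ×10^3 → 301000 Ω.
R2: orange, orange, black → 330; orange ×10^3 → 330000 Ω.
Series: 301000 + 330000 = 631000 Ω.

631000 Ω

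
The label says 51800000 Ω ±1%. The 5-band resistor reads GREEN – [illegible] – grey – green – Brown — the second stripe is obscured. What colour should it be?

51800000 Ω = 518 × 10^5.
The second band gives digit 1 of the significand, and 1 is brown.

brown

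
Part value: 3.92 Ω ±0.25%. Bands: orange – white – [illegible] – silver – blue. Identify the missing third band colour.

red

3.92 Ω = 392 × 10^-2.
The third band gives digit 2 of the significand, and 2 is red.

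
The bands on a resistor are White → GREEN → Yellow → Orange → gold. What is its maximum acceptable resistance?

White → 9 (first significant figure)
Green → 5 (second significant figure)
Yellow → 4 (third significant figure)
Orange → ×10^3 multiplier
Gold → ±5% tolerance
954 × 1000 = 954000 Ω
Maximum = 954000 × (1 + 5/100) = 1001700 Ω.

1001700 Ω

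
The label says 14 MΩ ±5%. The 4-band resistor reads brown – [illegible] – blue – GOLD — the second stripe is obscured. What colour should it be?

yellow

14000000 Ω = 14 × 10^6.
The second band gives digit 4 of the significand, and 4 is yellow.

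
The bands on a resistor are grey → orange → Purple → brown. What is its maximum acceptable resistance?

838300000 Ω

Grey → 8 (first significant figure)
Orange → 3 (second significant figure)
Violet → ×10^7 multiplier
Brown → ±1% tolerance
83 × 10000000 = 830000000 Ω
Maximum = 830000000 × (1 + 1/100) = 838300000 Ω.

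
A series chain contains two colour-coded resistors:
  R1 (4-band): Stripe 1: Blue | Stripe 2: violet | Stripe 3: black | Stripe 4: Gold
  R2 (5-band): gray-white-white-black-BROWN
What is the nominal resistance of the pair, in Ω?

966 Ω

R1: blue, violet → 67; black ×1 → 67 Ω.
R2: grey, white, white → 899; black ×1 → 899 Ω.
Series: 67 + 899 = 966 Ω.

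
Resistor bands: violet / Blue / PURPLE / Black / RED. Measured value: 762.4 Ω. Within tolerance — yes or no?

Violet → 7 (first significant figure)
Blue → 6 (second significant figure)
Violet → 7 (third significant figure)
Black → ×1 multiplier
Red → ±2% tolerance
767 × 1 = 767 Ω
Allowed range: 751.66 Ω to 782.34 Ω.
762.4 Ω lies inside that range.

yes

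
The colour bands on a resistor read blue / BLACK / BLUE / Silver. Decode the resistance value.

60000000 Ω

Blue → 6 (first significant figure)
Black → 0 (second significant figure)
Blue → ×10^6 multiplier
60 × 1000000 = 60000000 Ω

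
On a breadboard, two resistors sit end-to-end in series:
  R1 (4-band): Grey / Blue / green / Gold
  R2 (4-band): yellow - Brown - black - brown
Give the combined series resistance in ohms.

R1: grey, blue → 86; green ×10^5 → 8600000 Ω.
R2: yellow, brown → 41; black ×1 → 41 Ω.
Series: 8600000 + 41 = 8600041 Ω.

8600041 Ω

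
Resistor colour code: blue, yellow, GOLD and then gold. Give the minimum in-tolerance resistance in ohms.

6.08 Ω

Blue → 6 (first significant figure)
Yellow → 4 (second significant figure)
Gold → ×0.1 multiplier
Gold → ±5% tolerance
64 × 0.1 = 6.4 Ω
Minimum = 6.4 × (1 − 5/100) = 6.08 Ω.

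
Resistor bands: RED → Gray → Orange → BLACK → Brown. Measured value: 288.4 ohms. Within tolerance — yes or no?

no

Red → 2 (first significant figure)
Grey → 8 (second significant figure)
Orange → 3 (third significant figure)
Black → ×1 multiplier
Brown → ±1% tolerance
283 × 1 = 283 Ω
Allowed range: 280.17 Ω to 285.83 Ω.
288.4 ohms lies outside that range.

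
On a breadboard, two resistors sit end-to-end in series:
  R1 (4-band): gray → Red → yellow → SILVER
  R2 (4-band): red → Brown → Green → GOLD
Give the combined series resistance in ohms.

2920000 Ω

R1: grey, red → 82; yellow ×10^4 → 820000 Ω.
R2: red, brown → 21; green ×10^5 → 2100000 Ω.
Series: 820000 + 2100000 = 2920000 Ω.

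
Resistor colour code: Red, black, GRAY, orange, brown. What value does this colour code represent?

Red → 2 (first significant figure)
Black → 0 (second significant figure)
Grey → 8 (third significant figure)
Orange → ×10^3 multiplier
208 × 1000 = 208000 Ω

208000 Ω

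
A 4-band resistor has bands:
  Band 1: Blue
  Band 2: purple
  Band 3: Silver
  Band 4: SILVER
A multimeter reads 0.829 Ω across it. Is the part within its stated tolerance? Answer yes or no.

no

Blue → 6 (first significant figure)
Violet → 7 (second significant figure)
Silver → ×0.01 multiplier
Silver → ±10% tolerance
67 × 0.01 = 0.67 Ω
Allowed range: 0.603 Ω to 0.737 Ω.
0.829 Ω lies outside that range.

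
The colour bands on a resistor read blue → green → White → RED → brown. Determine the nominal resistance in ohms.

Blue → 6 (first significant figure)
Green → 5 (second significant figure)
White → 9 (third significant figure)
Red → ×10^2 multiplier
659 × 100 = 65900 Ω

65900 Ω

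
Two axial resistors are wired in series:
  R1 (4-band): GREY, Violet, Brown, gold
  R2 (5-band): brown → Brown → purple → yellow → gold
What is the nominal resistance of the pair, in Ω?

R1: grey, violet → 87; brown ×10 → 870 Ω.
R2: brown, brown, violet → 117; yellow ×10^4 → 1170000 Ω.
Series: 870 + 1170000 = 1170870 Ω.

1170870 Ω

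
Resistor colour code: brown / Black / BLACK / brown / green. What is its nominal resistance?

1000 Ω

Brown → 1 (first significant figure)
Black → 0 (second significant figure)
Black → 0 (third significant figure)
Brown → ×10 multiplier
100 × 10 = 1000 Ω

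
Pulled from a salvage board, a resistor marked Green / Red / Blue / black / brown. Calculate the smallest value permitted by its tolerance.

Green → 5 (first significant figure)
Red → 2 (second significant figure)
Blue → 6 (third significant figure)
Black → ×1 multiplier
Brown → ±1% tolerance
526 × 1 = 526 Ω
Smallest = 526 × (1 − 1/100) = 520.74 Ω.

520.74 Ω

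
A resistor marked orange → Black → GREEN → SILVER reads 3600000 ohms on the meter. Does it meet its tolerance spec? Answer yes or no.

no

Orange → 3 (first significant figure)
Black → 0 (second significant figure)
Green → ×10^5 multiplier
Silver → ±10% tolerance
30 × 100000 = 3000000 Ω
Allowed range: 2700000 Ω to 3300000 Ω.
3600000 ohms lies outside that range.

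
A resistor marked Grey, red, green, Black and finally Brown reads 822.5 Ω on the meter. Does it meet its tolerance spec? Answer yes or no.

yes

Grey → 8 (first significant figure)
Red → 2 (second significant figure)
Green → 5 (third significant figure)
Black → ×1 multiplier
Brown → ±1% tolerance
825 × 1 = 825 Ω
Allowed range: 816.75 Ω to 833.25 Ω.
822.5 Ω lies inside that range.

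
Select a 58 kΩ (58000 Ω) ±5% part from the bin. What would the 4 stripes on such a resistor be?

green, grey, orange, gold

58000 Ω = 58 × 10^3.
5 → green
8 → grey
Multiplier 10^3 → orange.
±5% tolerance → gold.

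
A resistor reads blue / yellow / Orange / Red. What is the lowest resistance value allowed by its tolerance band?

Blue → 6 (first significant figure)
Yellow → 4 (second significant figure)
Orange → ×10^3 multiplier
Red → ±2% tolerance
64 × 1000 = 64000 Ω
Lowest = 64000 × (1 − 2/100) = 62720 Ω.

62720 Ω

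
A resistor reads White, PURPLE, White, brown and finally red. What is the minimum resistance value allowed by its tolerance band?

White → 9 (first significant figure)
Violet → 7 (second significant figure)
White → 9 (third significant figure)
Brown → ×10 multiplier
Red → ±2% tolerance
979 × 10 = 9790 Ω
Minimum = 9790 × (1 − 2/100) = 9594.2 Ω.

9594.2 Ω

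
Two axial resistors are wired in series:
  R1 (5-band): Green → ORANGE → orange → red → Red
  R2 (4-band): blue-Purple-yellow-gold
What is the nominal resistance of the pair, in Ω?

723300 Ω

R1: green, orange, orange → 533; red ×10^2 → 53300 Ω.
R2: blue, violet → 67; yellow ×10^4 → 670000 Ω.
Series: 53300 + 670000 = 723300 Ω.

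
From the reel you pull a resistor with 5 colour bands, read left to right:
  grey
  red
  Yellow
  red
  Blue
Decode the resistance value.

Grey → 8 (first significant figure)
Red → 2 (second significant figure)
Yellow → 4 (third significant figure)
Red → ×10^2 multiplier
824 × 100 = 82400 Ω

82400 Ω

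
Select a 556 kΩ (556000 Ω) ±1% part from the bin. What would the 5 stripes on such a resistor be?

green, green, blue, orange, brown

556000 Ω = 556 × 10^3.
5 → green
5 → green
6 → blue
Multiplier 10^3 → orange.
±1% tolerance → brown.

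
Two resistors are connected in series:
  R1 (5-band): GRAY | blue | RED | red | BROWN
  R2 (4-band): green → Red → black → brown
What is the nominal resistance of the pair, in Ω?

R1: grey, blue, red → 862; red ×10^2 → 86200 Ω.
R2: green, red → 52; black ×1 → 52 Ω.
Series: 86200 + 52 = 86252 Ω.

86252 Ω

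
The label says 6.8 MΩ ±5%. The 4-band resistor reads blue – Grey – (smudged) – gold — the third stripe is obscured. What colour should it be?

green

6800000 Ω = 68 × 10^5.
The third band is the multiplier, 10^5, which is green.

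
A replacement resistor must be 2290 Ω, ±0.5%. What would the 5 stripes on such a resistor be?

2290 Ω = 229 × 10^1.
2 → red
2 → red
9 → white
Multiplier 10^1 → brown.
±0.5% tolerance → green.

red, red, white, brown, green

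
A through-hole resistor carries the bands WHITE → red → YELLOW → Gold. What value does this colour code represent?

920000 Ω

White → 9 (first significant figure)
Red → 2 (second significant figure)
Yellow → ×10^4 multiplier
92 × 10000 = 920000 Ω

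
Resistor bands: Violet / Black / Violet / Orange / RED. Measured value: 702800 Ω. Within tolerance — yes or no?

Violet → 7 (first significant figure)
Black → 0 (second significant figure)
Violet → 7 (third significant figure)
Orange → ×10^3 multiplier
Red → ±2% tolerance
707 × 1000 = 707000 Ω
Allowed range: 692860 Ω to 721140 Ω.
702800 Ω lies inside that range.

yes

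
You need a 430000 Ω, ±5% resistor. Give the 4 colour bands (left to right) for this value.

430000 Ω = 43 × 10^4.
4 → yellow
3 → orange
Multiplier 10^4 → yellow.
±5% tolerance → gold.

yellow, orange, yellow, gold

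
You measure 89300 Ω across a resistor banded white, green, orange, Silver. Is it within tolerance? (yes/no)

yes

White → 9 (first significant figure)
Green → 5 (second significant figure)
Orange → ×10^3 multiplier
Silver → ±10% tolerance
95 × 1000 = 95000 Ω
Allowed range: 85500 Ω to 104500 Ω.
89300 Ω lies inside that range.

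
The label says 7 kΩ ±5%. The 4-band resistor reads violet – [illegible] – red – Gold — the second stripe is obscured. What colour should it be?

7000 Ω = 70 × 10^2.
The second band gives digit 0 of the significand, and 0 is black.

black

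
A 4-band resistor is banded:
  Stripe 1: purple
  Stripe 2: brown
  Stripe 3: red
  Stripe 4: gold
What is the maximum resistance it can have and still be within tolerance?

7455 Ω

Violet → 7 (first significant figure)
Brown → 1 (second significant figure)
Red → ×10^2 multiplier
Gold → ±5% tolerance
71 × 100 = 7100 Ω
Maximum = 7100 × (1 + 5/100) = 7455 Ω.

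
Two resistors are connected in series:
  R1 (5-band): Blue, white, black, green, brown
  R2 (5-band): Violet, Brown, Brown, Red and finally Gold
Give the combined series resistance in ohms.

R1: blue, white, black → 690; green ×10^5 → 69000000 Ω.
R2: violet, brown, brown → 711; red ×10^2 → 71100 Ω.
Series: 69000000 + 71100 = 69071100 Ω.

69071100 Ω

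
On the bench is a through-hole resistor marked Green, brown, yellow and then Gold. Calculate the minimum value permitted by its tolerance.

Green → 5 (first significant figure)
Brown → 1 (second significant figure)
Yellow → ×10^4 multiplier
Gold → ±5% tolerance
51 × 10000 = 510000 Ω
Minimum = 510000 × (1 − 5/100) = 484500 Ω.

484500 Ω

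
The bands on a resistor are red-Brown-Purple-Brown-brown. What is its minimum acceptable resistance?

2148.3 Ω

Red → 2 (first significant figure)
Brown → 1 (second significant figure)
Violet → 7 (third significant figure)
Brown → ×10 multiplier
Brown → ±1% tolerance
217 × 10 = 2170 Ω
Minimum = 2170 × (1 − 1/100) = 2148.3 Ω.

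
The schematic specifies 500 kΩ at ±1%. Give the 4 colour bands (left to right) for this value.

green, black, yellow, brown

500000 Ω = 50 × 10^4.
5 → green
0 → black
Multiplier 10^4 → yellow.
±1% tolerance → brown.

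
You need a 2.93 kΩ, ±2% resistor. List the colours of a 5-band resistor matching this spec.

2930 Ω = 293 × 10^1.
2 → red
9 → white
3 → orange
Multiplier 10^1 → brown.
±2% tolerance → red.

red, white, orange, brown, red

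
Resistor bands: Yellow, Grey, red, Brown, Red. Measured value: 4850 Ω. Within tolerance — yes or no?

yes

Yellow → 4 (first significant figure)
Grey → 8 (second significant figure)
Red → 2 (third significant figure)
Brown → ×10 multiplier
Red → ±2% tolerance
482 × 10 = 4820 Ω
Allowed range: 4723.6 Ω to 4916.4 Ω.
4850 Ω lies inside that range.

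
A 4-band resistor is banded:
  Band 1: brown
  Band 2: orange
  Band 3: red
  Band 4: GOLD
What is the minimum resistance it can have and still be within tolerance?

Brown → 1 (first significant figure)
Orange → 3 (second significant figure)
Red → ×10^2 multiplier
Gold → ±5% tolerance
13 × 100 = 1300 Ω
Minimum = 1300 × (1 − 5/100) = 1235 Ω.

1235 Ω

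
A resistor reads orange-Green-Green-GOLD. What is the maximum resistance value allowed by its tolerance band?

Orange → 3 (first significant figure)
Green → 5 (second significant figure)
Green → ×10^5 multiplier
Gold → ±5% tolerance
35 × 100000 = 3500000 Ω
Maximum = 3500000 × (1 + 5/100) = 3675000 Ω.

3675000 Ω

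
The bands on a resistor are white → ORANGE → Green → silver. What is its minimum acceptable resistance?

White → 9 (first significant figure)
Orange → 3 (second significant figure)
Green → ×10^5 multiplier
Silver → ±10% tolerance
93 × 100000 = 9300000 Ω
Minimum = 9300000 × (1 − 10/100) = 8370000 Ω.

8370000 Ω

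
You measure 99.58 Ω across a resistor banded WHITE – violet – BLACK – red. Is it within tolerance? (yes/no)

no

White → 9 (first significant figure)
Violet → 7 (second significant figure)
Black → ×1 multiplier
Red → ±2% tolerance
97 × 1 = 97 Ω
Allowed range: 95.06 Ω to 98.94 Ω.
99.58 Ω lies outside that range.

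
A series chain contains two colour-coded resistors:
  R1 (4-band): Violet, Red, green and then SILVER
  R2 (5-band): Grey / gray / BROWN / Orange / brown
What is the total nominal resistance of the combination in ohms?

R1: violet, red → 72; green ×10^5 → 7200000 Ω.
R2: grey, grey, brown → 881; orange ×10^3 → 881000 Ω.
Series: 7200000 + 881000 = 8081000 Ω.

8081000 Ω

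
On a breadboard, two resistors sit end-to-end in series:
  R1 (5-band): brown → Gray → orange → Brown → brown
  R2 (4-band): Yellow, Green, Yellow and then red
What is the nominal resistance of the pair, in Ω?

451830 Ω

R1: brown, grey, orange → 183; brown ×10 → 1830 Ω.
R2: yellow, green → 45; yellow ×10^4 → 450000 Ω.
Series: 1830 + 450000 = 451830 Ω.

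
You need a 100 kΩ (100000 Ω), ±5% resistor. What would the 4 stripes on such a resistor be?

brown, black, yellow, gold

100000 Ω = 10 × 10^4.
1 → brown
0 → black
Multiplier 10^4 → yellow.
±5% tolerance → gold.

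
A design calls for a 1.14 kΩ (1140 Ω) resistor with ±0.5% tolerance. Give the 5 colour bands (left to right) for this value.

brown, brown, yellow, brown, green

1140 Ω = 114 × 10^1.
1 → brown
1 → brown
4 → yellow
Multiplier 10^1 → brown.
±0.5% tolerance → green.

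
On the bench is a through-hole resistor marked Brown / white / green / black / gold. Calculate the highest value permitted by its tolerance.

204.75 Ω

Brown → 1 (first significant figure)
White → 9 (second significant figure)
Green → 5 (third significant figure)
Black → ×1 multiplier
Gold → ±5% tolerance
195 × 1 = 195 Ω
Highest = 195 × (1 + 5/100) = 204.75 Ω.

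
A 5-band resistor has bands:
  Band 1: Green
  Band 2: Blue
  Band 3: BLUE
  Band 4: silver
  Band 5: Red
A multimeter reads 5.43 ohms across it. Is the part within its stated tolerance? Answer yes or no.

Green → 5 (first significant figure)
Blue → 6 (second significant figure)
Blue → 6 (third significant figure)
Silver → ×0.01 multiplier
Red → ±2% tolerance
566 × 0.01 = 5.66 Ω
Allowed range: 5.5468 Ω to 5.7732 Ω.
5.43 ohms lies outside that range.

no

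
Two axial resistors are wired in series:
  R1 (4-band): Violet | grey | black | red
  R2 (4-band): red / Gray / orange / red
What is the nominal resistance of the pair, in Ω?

28078 Ω

R1: violet, grey → 78; black ×1 → 78 Ω.
R2: red, grey → 28; orange ×10^3 → 28000 Ω.
Series: 78 + 28000 = 28078 Ω.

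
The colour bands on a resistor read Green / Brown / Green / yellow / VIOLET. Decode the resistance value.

5150000 Ω

Green → 5 (first significant figure)
Brown → 1 (second significant figure)
Green → 5 (third significant figure)
Yellow → ×10^4 multiplier
515 × 10000 = 5150000 Ω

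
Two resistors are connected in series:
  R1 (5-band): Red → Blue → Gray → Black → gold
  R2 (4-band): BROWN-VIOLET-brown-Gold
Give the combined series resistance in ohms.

R1: red, blue, grey → 268; black ×1 → 268 Ω.
R2: brown, violet → 17; brown ×10 → 170 Ω.
Series: 268 + 170 = 438 Ω.

438 Ω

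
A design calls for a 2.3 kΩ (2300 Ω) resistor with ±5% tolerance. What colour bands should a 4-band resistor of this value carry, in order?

red, orange, red, gold

2300 Ω = 23 × 10^2.
2 → red
3 → orange
Multiplier 10^2 → red.
±5% tolerance → gold.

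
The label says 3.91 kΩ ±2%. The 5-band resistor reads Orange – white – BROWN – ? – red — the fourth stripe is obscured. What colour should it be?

3910 Ω = 391 × 10^1.
The fourth band is the multiplier, 10^1, which is brown.

brown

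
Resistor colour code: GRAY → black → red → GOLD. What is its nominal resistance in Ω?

8000 Ω

Grey → 8 (first significant figure)
Black → 0 (second significant figure)
Red → ×10^2 multiplier
80 × 100 = 8000 Ω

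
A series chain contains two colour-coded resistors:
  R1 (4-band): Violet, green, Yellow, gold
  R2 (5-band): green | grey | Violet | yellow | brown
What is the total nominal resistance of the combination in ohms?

6620000 Ω

R1: violet, green → 75; yellow ×10^4 → 750000 Ω.
R2: green, grey, violet → 587; yellow ×10^4 → 5870000 Ω.
Series: 750000 + 5870000 = 6620000 Ω.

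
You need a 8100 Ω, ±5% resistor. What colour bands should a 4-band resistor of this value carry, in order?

grey, brown, red, gold

8100 Ω = 81 × 10^2.
8 → grey
1 → brown
Multiplier 10^2 → red.
±5% tolerance → gold.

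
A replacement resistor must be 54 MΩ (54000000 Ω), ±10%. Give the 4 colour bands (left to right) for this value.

54000000 Ω = 54 × 10^6.
5 → green
4 → yellow
Multiplier 10^6 → blue.
±10% tolerance → silver.

green, yellow, blue, silver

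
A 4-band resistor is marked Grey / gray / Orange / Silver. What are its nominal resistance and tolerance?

88000 Ω ±10%

Grey → 8 (first significant figure)
Grey → 8 (second significant figure)
Orange → ×10^3 multiplier
Silver → ±10% tolerance
88 × 1000 = 88000 Ω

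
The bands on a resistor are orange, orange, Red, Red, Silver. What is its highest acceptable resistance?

Orange → 3 (first significant figure)
Orange → 3 (second significant figure)
Red → 2 (third significant figure)
Red → ×10^2 multiplier
Silver → ±10% tolerance
332 × 100 = 33200 Ω
Highest = 33200 × (1 + 10/100) = 36520 Ω.

36520 Ω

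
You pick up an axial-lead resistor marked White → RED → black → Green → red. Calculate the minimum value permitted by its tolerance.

90160000 Ω

White → 9 (first significant figure)
Red → 2 (second significant figure)
Black → 0 (third significant figure)
Green → ×10^5 multiplier
Red → ±2% tolerance
920 × 100000 = 92000000 Ω
Minimum = 92000000 × (1 − 2/100) = 90160000 Ω.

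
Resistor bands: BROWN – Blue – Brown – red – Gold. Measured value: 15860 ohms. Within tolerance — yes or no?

yes

Brown → 1 (first significant figure)
Blue → 6 (second significant figure)
Brown → 1 (third significant figure)
Red → ×10^2 multiplier
Gold → ±5% tolerance
161 × 100 = 16100 Ω
Allowed range: 15295 Ω to 16905 Ω.
15860 ohms lies inside that range.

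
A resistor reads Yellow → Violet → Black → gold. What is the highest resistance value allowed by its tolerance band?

49.35 Ω

Yellow → 4 (first significant figure)
Violet → 7 (second significant figure)
Black → ×1 multiplier
Gold → ±5% tolerance
47 × 1 = 47 Ω
Highest = 47 × (1 + 5/100) = 49.35 Ω.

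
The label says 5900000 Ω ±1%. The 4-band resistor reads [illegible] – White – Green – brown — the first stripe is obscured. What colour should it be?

green

5900000 Ω = 59 × 10^5.
The first band gives digit 5 of the significand, and 5 is green.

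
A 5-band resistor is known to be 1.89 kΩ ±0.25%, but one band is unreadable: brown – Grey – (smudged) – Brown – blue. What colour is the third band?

1890 Ω = 189 × 10^1.
The third band gives digit 9 of the significand, and 9 is white.

white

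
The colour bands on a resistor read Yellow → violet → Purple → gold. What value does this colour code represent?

470000000 Ω

Yellow → 4 (first significant figure)
Violet → 7 (second significant figure)
Violet → ×10^7 multiplier
47 × 10000000 = 470000000 Ω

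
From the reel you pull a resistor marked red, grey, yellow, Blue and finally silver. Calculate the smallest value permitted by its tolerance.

255600000 Ω

Red → 2 (first significant figure)
Grey → 8 (second significant figure)
Yellow → 4 (third significant figure)
Blue → ×10^6 multiplier
Silver → ±10% tolerance
284 × 1000000 = 284000000 Ω
Smallest = 284000000 × (1 − 10/100) = 255600000 Ω.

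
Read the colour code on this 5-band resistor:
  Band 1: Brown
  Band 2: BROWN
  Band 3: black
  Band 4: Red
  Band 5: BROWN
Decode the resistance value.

11000 Ω

Brown → 1 (first significant figure)
Brown → 1 (second significant figure)
Black → 0 (third significant figure)
Red → ×10^2 multiplier
110 × 100 = 11000 Ω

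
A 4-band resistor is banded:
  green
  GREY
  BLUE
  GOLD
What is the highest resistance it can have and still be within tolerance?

60900000 Ω

Green → 5 (first significant figure)
Grey → 8 (second significant figure)
Blue → ×10^6 multiplier
Gold → ±5% tolerance
58 × 1000000 = 58000000 Ω
Highest = 58000000 × (1 + 5/100) = 60900000 Ω.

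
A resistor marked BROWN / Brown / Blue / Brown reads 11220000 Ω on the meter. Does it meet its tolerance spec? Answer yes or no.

no

Brown → 1 (first significant figure)
Brown → 1 (second significant figure)
Blue → ×10^6 multiplier
Brown → ±1% tolerance
11 × 1000000 = 11000000 Ω
Allowed range: 10890000 Ω to 11110000 Ω.
11220000 Ω lies outside that range.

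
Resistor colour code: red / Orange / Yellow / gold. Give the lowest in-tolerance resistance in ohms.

218500 Ω

Red → 2 (first significant figure)
Orange → 3 (second significant figure)
Yellow → ×10^4 multiplier
Gold → ±5% tolerance
23 × 10000 = 230000 Ω
Lowest = 230000 × (1 − 5/100) = 218500 Ω.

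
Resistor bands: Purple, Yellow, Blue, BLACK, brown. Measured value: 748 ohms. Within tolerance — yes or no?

yes

Violet → 7 (first significant figure)
Yellow → 4 (second significant figure)
Blue → 6 (third significant figure)
Black → ×1 multiplier
Brown → ±1% tolerance
746 × 1 = 746 Ω
Allowed range: 738.54 Ω to 753.46 Ω.
748 ohms lies inside that range.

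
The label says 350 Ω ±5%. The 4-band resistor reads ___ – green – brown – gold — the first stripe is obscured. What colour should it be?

350 Ω = 35 × 10^1.
The first band gives digit 3 of the significand, and 3 is orange.

orange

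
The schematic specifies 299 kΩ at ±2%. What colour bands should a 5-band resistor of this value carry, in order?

299000 Ω = 299 × 10^3.
2 → red
9 → white
9 → white
Multiplier 10^3 → orange.
±2% tolerance → red.

red, white, white, orange, red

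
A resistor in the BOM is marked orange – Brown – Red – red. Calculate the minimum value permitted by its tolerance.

Orange → 3 (first significant figure)
Brown → 1 (second significant figure)
Red → ×10^2 multiplier
Red → ±2% tolerance
31 × 100 = 3100 Ω
Minimum = 3100 × (1 − 2/100) = 3038 Ω.

3038 Ω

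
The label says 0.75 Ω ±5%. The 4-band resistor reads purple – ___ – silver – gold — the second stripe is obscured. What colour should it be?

green

0.75 Ω = 75 × 10^-2.
The second band gives digit 5 of the significand, and 5 is green.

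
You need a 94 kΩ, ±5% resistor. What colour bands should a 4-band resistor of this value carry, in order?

94000 Ω = 94 × 10^3.
9 → white
4 → yellow
Multiplier 10^3 → orange.
±5% tolerance → gold.

white, yellow, orange, gold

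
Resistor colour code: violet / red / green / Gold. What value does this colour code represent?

7200000 Ω

Violet → 7 (first significant figure)
Red → 2 (second significant figure)
Green → ×10^5 multiplier
72 × 100000 = 7200000 Ω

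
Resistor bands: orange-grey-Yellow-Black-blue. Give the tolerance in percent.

±0.25%

The last band, blue, is the tolerance band.
Blue corresponds to ±0.25%.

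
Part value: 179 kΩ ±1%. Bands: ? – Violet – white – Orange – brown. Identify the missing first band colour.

brown

179000 Ω = 179 × 10^3.
The first band gives digit 1 of the significand, and 1 is brown.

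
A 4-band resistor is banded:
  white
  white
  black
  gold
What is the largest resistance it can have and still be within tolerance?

103.95 Ω

White → 9 (first significant figure)
White → 9 (second significant figure)
Black → ×1 multiplier
Gold → ±5% tolerance
99 × 1 = 99 Ω
Largest = 99 × (1 + 5/100) = 103.95 Ω.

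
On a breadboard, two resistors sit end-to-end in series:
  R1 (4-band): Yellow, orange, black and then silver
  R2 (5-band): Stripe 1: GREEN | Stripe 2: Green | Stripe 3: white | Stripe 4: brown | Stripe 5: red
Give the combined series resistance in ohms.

5633 Ω

R1: yellow, orange → 43; black ×1 → 43 Ω.
R2: green, green, white → 559; brown ×10 → 5590 Ω.
Series: 43 + 5590 = 5633 Ω.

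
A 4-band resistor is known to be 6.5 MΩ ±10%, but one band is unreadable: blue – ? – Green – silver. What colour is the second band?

green

6500000 Ω = 65 × 10^5.
The second band gives digit 5 of the significand, and 5 is green.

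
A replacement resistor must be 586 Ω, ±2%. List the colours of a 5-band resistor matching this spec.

green, grey, blue, black, red

586 Ω = 586 × 10^0.
5 → green
8 → grey
6 → blue
Multiplier 10^0 → black.
±2% tolerance → red.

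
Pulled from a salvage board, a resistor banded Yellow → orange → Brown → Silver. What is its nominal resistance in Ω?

Yellow → 4 (first significant figure)
Orange → 3 (second significant figure)
Brown → ×10 multiplier
43 × 10 = 430 Ω

430 Ω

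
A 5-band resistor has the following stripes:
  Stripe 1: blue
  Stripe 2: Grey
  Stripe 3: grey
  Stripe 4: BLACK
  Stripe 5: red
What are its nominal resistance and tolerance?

Blue → 6 (first significant figure)
Grey → 8 (second significant figure)
Grey → 8 (third significant figure)
Black → ×1 multiplier
Red → ±2% tolerance
688 × 1 = 688 Ω

688 Ω ±2%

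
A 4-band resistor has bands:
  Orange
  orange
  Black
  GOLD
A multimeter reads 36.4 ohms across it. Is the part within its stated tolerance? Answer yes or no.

no

Orange → 3 (first significant figure)
Orange → 3 (second significant figure)
Black → ×1 multiplier
Gold → ±5% tolerance
33 × 1 = 33 Ω
Allowed range: 31.35 Ω to 34.65 Ω.
36.4 ohms lies outside that range.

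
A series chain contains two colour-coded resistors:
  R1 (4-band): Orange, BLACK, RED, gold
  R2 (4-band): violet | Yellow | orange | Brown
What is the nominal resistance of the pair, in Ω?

R1: orange, black → 30; red ×10^2 → 3000 Ω.
R2: violet, yellow → 74; orange ×10^3 → 74000 Ω.
Series: 3000 + 74000 = 77000 Ω.

77000 Ω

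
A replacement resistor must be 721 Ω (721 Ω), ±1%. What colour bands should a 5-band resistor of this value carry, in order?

violet, red, brown, black, brown

721 Ω = 721 × 10^0.
7 → violet
2 → red
1 → brown
Multiplier 10^0 → black.
±1% tolerance → brown.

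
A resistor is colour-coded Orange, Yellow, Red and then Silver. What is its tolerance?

The last band, silver, is the tolerance band.
Silver corresponds to ±10%.

±10%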